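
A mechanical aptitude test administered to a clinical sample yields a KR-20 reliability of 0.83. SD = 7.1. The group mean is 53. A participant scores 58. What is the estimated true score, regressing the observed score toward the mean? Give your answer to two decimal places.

57.15

T̂ = r·X + (1 − r)·M = 0.830×58 + 0.170×53 = 48.140 + 9.010 ≈ 57.150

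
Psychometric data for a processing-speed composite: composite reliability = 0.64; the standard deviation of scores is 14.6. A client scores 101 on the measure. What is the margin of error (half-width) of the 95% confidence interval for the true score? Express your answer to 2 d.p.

SEM = 14.600 · √(1 − 0.640) = 14.600 · √0.360 ≃ 14.600 · 0.600 ≃ 8.760
Margin = 1.96 · 8.760 ≃ 17.170

17.17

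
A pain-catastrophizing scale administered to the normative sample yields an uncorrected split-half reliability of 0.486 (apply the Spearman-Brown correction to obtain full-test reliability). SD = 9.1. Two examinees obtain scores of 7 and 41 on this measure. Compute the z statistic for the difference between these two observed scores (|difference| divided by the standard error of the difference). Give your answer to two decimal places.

Full-length reliability (Spearman-Brown) = 2(0.486)/(1+0.486) ≈ 0.6541
SEM = 9.1000 × √(1 − 0.6541) = 9.1000 × √0.3459 ≈ 9.1000 × 0.5881 ≈ 5.3520
Standard error of the difference = 5.3520·√2 ≈ 7.5688
z = |7 − 41| / 7.5688 = 34 / 7.5688 ≈ 4.4921

4.49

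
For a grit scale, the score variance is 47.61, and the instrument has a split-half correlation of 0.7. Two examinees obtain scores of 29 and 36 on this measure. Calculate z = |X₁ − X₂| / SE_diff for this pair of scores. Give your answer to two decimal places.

σ = 47.61^(1/2) = 6.900
r_full = 2·0.7 / (1 + 0.7) ≈ 0.824
SEM = 6.900 × √(1 − 0.824) = 6.900 × √0.176 ≈ 6.900 × 0.420 ≈ 2.899
Standard error of the difference = 2.899·√2 ≈ 4.099
z = 7 / 4.099 ≈ 1.708

1.71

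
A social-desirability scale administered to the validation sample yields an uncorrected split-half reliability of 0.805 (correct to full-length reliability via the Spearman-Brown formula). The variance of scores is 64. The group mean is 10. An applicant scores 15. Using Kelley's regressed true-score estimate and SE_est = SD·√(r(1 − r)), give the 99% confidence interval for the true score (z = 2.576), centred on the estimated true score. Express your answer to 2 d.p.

SD = √64 ≈ 8.000
Full-length reliability (Spearman-Brown) = 2(0.805)/(1+0.805) ≈ 0.892
Estimated true score = 0.892×15 + (1 − 0.892)×10 ≈ 14.460
SE_est = SD × √(r(1 − r)) = 8.000 × √0.096 ≈ 8.000 × 0.310 ≈ 2.483
CI = 14.460 ± 2.576 × 2.483 → [8.063, 20.857]

[8.06, 20.86]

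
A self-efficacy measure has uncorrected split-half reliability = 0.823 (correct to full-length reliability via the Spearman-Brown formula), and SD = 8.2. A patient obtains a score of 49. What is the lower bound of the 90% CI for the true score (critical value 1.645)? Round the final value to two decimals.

44.80

Spearman-Brown: r = 2(0.823) / (1 + 0.823) = 1.646 / 1.823 ≈ 0.903
SEM = 8.200×√(1 − 0.903) ≈ 2.555
Half-width = 1.645×2.555 ≈ 4.203
Lower limit = 49 − 4.203 ≈ 44.797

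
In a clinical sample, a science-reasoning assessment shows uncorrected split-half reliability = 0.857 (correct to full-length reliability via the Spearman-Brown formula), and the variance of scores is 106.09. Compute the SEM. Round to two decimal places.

2.86

SD = √106.09 = 10.3000
Spearman-Brown: r = 2(0.857) / (1 + 0.857) = 1.7140 / 1.8570 ≈ 0.9230
SEM = 10.3000 × √(1 − 0.9230) = 10.3000 × √0.0770 ≈ 10.3000 × 0.2775 ≈ 2.8582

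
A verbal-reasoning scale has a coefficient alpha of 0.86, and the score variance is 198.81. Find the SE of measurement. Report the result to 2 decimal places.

SD = √198.81 = 14.100
The standard error of measurement is 14.100×√(1 − 0.860) ≈ 14.100×0.374 ≈ 5.276.

5.28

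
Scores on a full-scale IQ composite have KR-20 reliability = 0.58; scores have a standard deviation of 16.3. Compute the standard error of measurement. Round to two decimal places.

The standard error of measurement is 16.300*√(1 − 0.580) ≈ 16.300*0.648 ≈ 10.564.

10.56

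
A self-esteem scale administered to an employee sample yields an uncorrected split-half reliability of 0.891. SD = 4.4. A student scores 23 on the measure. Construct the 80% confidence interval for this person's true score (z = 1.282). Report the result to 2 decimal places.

Spearman-Brown: r = 2(0.891) / (1 + 0.891) = 1.78200 / 1.89100 ≈ 0.94236
SEM = 4.40000*√(1 − 0.94236) ≈ 1.05638
Margin = 1.282 * 1.05638 ≈ 1.35428
80% CI: 23 ± 1.35428 = [21.64572, 24.35428]

[21.65, 24.35]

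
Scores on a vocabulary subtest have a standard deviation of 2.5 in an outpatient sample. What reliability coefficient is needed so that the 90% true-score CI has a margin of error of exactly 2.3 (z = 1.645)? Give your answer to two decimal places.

Required SEM = 2.3 / 1.645 ≈ 1.398
Required reliability = 1 − (SEM/SD)² = 1 − 0.313 ≈ 0.687

0.69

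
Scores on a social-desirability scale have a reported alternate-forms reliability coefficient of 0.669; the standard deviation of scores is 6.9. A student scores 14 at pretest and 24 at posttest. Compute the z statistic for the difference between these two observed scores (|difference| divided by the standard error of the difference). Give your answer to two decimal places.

The standard error of measurement is 6.9000·√(1 − 0.6690) ≈ 6.9000·0.5753 ≈ 3.9697.
SE_diff = SEM · √2 ≈ 3.9697 · 1.4142 ≈ 5.6141
z = |14 − 24| / 5.6141 = 10 / 5.6141 ≈ 1.7812

1.78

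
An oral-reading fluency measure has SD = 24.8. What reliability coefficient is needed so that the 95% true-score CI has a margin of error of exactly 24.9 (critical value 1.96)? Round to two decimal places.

SEM needed = half-width / z = 24.9/1.96 ≃ 12.704
Required reliability = 1 − (SEM/SD)² = 1 − 0.262 ≃ 0.738

0.74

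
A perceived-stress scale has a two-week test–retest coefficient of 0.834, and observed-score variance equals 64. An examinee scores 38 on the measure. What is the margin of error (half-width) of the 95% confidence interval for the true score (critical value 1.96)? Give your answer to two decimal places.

SD = √64 = 8.0000
The standard error of measurement is 8.0000*√(1 − 0.8340) ≈ 8.0000*0.4074 ≈ 3.2594.
1.96 * SEM ≈ 6.3885

6.39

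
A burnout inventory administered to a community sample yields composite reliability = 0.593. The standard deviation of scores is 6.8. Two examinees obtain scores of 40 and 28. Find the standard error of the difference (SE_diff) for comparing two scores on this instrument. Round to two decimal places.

The standard error of measurement is 6.80000·√(1 − 0.59300) ≃ 6.80000·0.63797 ≃ 4.33817.
SE_diff = SEM · √2 ≃ 4.33817 · 1.41421 ≃ 6.13509

6.14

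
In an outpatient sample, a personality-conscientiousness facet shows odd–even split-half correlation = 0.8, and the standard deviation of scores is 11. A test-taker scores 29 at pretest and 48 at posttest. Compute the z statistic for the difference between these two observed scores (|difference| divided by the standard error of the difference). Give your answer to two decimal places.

Spearman-Brown: r = 2(0.8) / (1 + 0.8) = 1.600 / 1.800 ≈ 0.889
SEM = 11.000 * √(1 − 0.889) = 11.000 * √0.111 ≈ 11.000 * 0.333 ≈ 3.667
SE_diff = √2 * SEM ≈ 5.185
z = |29 − 48| / 5.185 = 19 / 5.185 ≈ 3.664

3.66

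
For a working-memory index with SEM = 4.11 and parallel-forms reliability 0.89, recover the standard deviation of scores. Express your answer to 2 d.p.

SD = SEM / √(1 − r) = 4.11 / √0.110 ≈ 4.11 / 0.332 ≈ 12.392

12.39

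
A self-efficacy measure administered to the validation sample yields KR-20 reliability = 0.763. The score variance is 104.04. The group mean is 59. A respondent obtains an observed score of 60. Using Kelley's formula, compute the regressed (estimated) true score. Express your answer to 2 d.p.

T̂ = 0.763(60) + 0.237(59) ≃ 59.763

59.76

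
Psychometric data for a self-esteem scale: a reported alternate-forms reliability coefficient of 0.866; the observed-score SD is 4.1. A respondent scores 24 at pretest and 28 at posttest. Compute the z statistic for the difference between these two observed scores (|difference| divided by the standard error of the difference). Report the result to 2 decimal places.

SEM = 4.1000×√(1 − 0.8660) ≈ 1.5008
Standard error of the difference = 1.5008·√2 ≈ 2.1225
z = 4 / 2.1225 ≈ 1.8846

1.88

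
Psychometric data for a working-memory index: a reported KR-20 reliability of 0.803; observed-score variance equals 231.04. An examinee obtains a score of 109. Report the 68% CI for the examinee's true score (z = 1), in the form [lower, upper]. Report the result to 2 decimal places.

[102.25, 115.75]

SD = √231.04 = 15.2000
SEM = 15.2000×√(1 − 0.8030) ≈ 6.7465
Margin = 1 × 6.7465 ≈ 6.7465
CI = 109 ± 6.7465 → [102.2535, 115.7465]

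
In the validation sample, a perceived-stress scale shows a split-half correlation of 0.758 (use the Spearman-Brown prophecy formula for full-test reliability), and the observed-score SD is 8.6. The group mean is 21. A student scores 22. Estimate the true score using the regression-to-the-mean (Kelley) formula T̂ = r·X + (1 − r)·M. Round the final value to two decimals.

21.86

Spearman-Brown: r = 2(0.758) / (1 + 0.758) = 1.5160 / 1.7580 ≃ 0.8623
T̂ = 0.8623(22) + 0.1377(21) ≃ 21.8623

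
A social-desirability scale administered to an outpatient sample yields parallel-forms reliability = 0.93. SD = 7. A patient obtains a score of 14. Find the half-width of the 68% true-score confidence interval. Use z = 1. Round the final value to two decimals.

SEM = 7.000 * √(1 − 0.930) = 7.000 * √0.070 ≃ 7.000 * 0.265 ≃ 1.852
Margin = 1 * 1.852 ≃ 1.852

1.85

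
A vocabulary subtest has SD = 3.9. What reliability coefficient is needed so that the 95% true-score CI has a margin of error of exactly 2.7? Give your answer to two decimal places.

Required SEM = 2.7 / 1.96 ≃ 1.37755
r = 1 − (SEM / SD)² = 1 − (1.37755 / 3.9)² ≃ 1 − 0.12476 ≃ 0.87524

0.88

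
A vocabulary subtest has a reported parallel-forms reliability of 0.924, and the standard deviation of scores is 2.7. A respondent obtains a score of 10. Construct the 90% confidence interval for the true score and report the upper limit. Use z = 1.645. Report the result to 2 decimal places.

SEM = 2.700 · √(1 − 0.924) = 2.700 · √0.076 ≈ 2.700 · 0.276 ≈ 0.744
Margin = 1.645 · 0.744 ≈ 1.224
Upper limit = 10 + 1.224 ≈ 11.224

11.22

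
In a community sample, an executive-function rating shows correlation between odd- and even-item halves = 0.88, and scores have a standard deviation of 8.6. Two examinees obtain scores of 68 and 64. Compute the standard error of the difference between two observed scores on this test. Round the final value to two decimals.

3.07

r_full = 2·0.88 / (1 + 0.88) ≈ 0.936
SEM = 8.600×√(1 − 0.936) ≈ 2.173
SE_diff = SEM × √2 ≈ 2.173 × 1.414 ≈ 3.073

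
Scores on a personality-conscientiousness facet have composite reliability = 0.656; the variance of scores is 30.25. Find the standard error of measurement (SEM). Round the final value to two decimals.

3.23

σ = 30.25^(1/2) = 5.50000
SEM = 5.50000×√(1 − 0.65600) ≃ 3.22583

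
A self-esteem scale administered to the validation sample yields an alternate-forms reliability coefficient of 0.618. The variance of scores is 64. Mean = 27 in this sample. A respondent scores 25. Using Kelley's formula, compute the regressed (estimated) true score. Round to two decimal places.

Estimated true score = 0.61800*25 + (1 − 0.61800)*27 ≈ 25.76400

25.76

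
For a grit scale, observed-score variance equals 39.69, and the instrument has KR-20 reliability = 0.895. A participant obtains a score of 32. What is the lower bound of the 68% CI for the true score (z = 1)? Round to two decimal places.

σ = 39.69^(1/2) = 6.300
SEM = 6.300 × √(1 − 0.895) = 6.300 × √0.105 ≈ 6.300 × 0.324 ≈ 2.041
Margin = 1 × 2.041 ≈ 2.041
Lower bound: 32 − 2.041 = 29.959

29.96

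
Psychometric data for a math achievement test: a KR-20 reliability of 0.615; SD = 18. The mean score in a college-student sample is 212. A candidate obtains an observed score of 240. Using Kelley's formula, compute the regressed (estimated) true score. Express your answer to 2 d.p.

229.22

Estimated true score = 0.61500×240 + (1 − 0.61500)×212 ≃ 229.22000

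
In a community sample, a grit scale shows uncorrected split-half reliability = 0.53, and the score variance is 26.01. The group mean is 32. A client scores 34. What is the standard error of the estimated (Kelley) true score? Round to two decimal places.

2.35

SD = √26.01 = 5.100
Full-length reliability (Spearman-Brown) = 2(0.53)/(1+0.53) ≃ 0.693
SE_est = 5.100·√[r(1 − r)] ≃ 2.353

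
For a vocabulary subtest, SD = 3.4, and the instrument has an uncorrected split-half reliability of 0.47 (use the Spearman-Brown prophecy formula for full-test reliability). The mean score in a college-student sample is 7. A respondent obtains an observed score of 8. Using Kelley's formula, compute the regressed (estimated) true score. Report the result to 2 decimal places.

7.64

Spearman-Brown: r = 2(0.47) / (1 + 0.47) = 0.9400 / 1.4700 ≈ 0.6395
Estimated true score = 0.6395·8 + (1 − 0.6395)·7 ≈ 7.6395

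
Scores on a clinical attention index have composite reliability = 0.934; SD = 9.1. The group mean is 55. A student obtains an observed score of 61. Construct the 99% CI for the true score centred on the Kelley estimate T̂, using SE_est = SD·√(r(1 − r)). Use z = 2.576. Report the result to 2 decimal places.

T̂ = 0.9340(61) + 0.0660(55) ≃ 60.6040
SE_est = SD * √(r(1 − r)) = 9.1000 * √0.0616 ≃ 9.1000 * 0.2483 ≃ 2.2594
CI = 60.6040 ± 2.576 * 2.2594 → [54.7839, 66.4241]

[54.78, 66.42]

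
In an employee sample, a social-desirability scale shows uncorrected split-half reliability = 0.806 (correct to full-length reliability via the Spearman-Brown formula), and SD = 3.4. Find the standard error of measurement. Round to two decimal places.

Full-length reliability (Spearman-Brown) = 2(0.806)/(1+0.806) ≃ 0.893
SEM = 3.400 · √(1 − 0.893) = 3.400 · √0.107 ≃ 3.400 · 0.328 ≃ 1.114

1.11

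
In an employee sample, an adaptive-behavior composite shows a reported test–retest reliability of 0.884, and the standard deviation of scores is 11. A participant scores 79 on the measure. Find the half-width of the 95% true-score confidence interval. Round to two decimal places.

7.34

The standard error of measurement is 11.00000*√(1 − 0.88400) ≃ 11.00000*0.34059 ≃ 3.74647.
Half-width = 1.96*3.74647 ≃ 7.34307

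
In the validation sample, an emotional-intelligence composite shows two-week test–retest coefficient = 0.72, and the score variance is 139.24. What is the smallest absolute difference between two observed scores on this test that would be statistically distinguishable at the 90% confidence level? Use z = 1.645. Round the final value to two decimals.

σ = 139.24^(1/2) = 11.800
SEM = 11.800 * √(1 − 0.720) = 11.800 * √0.280 ≈ 11.800 * 0.529 ≈ 6.244
SE_diff = √2 * SEM ≈ 8.830
Smallest detectable difference = 1.645*8.830 ≈ 14.526

14.53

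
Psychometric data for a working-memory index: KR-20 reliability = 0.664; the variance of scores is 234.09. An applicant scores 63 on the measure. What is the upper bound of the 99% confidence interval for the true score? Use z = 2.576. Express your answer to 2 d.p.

SD = √234.09 = 15.300
SEM = 15.300×√(1 − 0.664) ≈ 8.869
2.576 × SEM ≈ 22.846
Upper bound: 63 + 22.846 = 85.846

85.85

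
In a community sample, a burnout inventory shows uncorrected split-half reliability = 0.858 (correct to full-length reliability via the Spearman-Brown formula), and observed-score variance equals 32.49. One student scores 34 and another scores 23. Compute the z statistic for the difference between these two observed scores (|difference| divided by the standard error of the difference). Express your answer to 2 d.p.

4.94

SD = √32.49 = 5.7000
r_full = 2·0.858 / (1 + 0.858) ≃ 0.9236
SEM = 5.7000 · √(1 − 0.9236) = 5.7000 · √0.0764 ≃ 5.7000 · 0.2765 ≃ 1.5758
SE_diff = SEM · √2 ≃ 1.5758 · 1.4142 ≃ 2.2285
z = |34 − 23| / 2.2285 = 11 / 2.2285 ≃ 4.9361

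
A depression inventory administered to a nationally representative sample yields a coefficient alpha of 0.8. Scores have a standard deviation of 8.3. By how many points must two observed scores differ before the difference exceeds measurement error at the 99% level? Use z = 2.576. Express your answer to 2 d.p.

SEM = 8.300 · √(1 − 0.800) = 8.300 · √0.200 ≈ 8.300 · 0.447 ≈ 3.712
SE_diff = SEM · √2 ≈ 3.712 · 1.414 ≈ 5.249
Minimum reliable difference = 2.576 · SE_diff ≈ 2.576 · 5.249 ≈ 13.522

13.52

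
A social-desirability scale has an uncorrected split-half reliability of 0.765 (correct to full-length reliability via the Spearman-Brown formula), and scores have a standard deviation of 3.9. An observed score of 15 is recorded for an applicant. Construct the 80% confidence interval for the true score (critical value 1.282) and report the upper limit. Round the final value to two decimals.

Spearman-Brown: r = 2(0.765) / (1 + 0.765) = 1.53000 / 1.76500 ≈ 0.86686
SEM = 3.90000 * √(1 − 0.86686) = 3.90000 * √0.13314 ≈ 3.90000 * 0.36489 ≈ 1.42307
Half-width = 1.282*1.42307 ≈ 1.82438
Upper bound: 15 + 1.82438 = 16.82438

16.82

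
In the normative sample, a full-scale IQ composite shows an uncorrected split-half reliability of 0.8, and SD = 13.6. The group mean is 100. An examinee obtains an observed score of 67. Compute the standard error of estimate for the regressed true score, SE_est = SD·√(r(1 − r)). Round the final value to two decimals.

r_full = 2·0.8 / (1 + 0.8) ≈ 0.88889
SE_est = SD × √(r(1 − r)) = 13.60000 × √0.09877 ≈ 13.60000 × 0.31427 ≈ 4.27407

4.27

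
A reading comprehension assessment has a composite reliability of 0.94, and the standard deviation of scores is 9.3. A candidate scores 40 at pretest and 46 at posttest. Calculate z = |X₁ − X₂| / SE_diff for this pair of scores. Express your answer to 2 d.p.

1.86

SEM = 9.30000*√(1 − 0.94000) ≈ 2.27803
Standard error of the difference = 2.27803·√2 ≈ 3.22161
z = 6 / 3.22161 ≈ 1.86242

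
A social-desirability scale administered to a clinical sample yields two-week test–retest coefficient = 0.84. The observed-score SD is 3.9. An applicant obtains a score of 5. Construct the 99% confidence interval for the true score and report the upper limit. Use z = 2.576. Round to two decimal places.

9.02

SEM = 3.90000 * √(1 − 0.84000) = 3.90000 * √0.16000 ≈ 3.90000 * 0.40000 ≈ 1.56000
2.576 * SEM ≈ 4.01856
Upper limit = 5 + 4.01856 ≈ 9.01856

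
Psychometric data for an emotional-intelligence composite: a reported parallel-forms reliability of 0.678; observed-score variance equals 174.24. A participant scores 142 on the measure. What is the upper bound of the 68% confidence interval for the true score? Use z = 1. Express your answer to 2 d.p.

σ = 174.24^(1/2) = 13.20000
SEM = 13.20000 * √(1 − 0.67800) = 13.20000 * √0.32200 ≃ 13.20000 * 0.56745 ≃ 7.49035
1 * SEM ≃ 7.49035
Upper limit = 142 + 7.49035 ≃ 149.49035

149.49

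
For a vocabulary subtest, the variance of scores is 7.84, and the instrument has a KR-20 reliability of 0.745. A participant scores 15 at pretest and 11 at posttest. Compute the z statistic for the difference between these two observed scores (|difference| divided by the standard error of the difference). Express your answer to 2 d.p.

2.00

σ = 7.84^(1/2) = 2.800
SEM = 2.800×√(1 − 0.745) ≃ 1.414
Standard error of the difference = 1.414·√2 ≃ 2.000
z = 4 / 2.000 ≃ 2.000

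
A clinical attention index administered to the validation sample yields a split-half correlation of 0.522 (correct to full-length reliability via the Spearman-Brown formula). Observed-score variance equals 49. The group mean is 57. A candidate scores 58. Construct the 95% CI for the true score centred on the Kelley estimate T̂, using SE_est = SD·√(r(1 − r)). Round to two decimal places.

[51.32, 64.05]

σ = 49^(1/2) = 7.0000
r_full = 2·0.522 / (1 + 0.522) ≈ 0.6859
T̂ = r·X + (1 − r)·M = 0.6859*58 + 0.3141*57 ≈ 39.7845 + 17.9014 ≈ 57.6859
SE_est = SD * √(r(1 − r)) = 7.0000 * √0.2154 ≈ 7.0000 * 0.4641 ≈ 3.2490
CI = 57.6859 ± 1.96 * 3.2490 → [51.3179, 64.0539]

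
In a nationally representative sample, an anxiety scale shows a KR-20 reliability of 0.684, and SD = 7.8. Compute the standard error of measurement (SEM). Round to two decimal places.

4.38

SEM = 7.8000 · √(1 − 0.6840) = 7.8000 · √0.3160 ≈ 7.8000 · 0.5621 ≈ 4.3847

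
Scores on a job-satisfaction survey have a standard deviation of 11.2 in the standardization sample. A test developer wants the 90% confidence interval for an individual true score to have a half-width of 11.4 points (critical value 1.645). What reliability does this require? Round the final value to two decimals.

0.62

Required SEM = 11.4 / 1.645 ≈ 6.930
r = 1 − (SEM / SD)² = 1 − (6.930 / 11.2)² ≈ 1 − 0.383 ≈ 0.617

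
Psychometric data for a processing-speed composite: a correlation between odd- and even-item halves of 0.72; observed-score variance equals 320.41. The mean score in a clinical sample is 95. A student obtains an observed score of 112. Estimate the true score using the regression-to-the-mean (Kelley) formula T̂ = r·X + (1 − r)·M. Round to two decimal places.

Spearman-Brown: r = 2(0.72) / (1 + 0.72) = 1.4400 / 1.7200 ≈ 0.8372
T̂ = r·X + (1 − r)·M = 0.8372×112 + 0.1628×95 ≈ 93.7674 + 15.4651 ≈ 109.2326

109.23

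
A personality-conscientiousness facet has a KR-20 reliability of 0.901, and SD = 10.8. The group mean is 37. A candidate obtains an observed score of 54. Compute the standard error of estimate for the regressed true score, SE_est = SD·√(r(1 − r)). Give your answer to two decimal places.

3.23

SE_est = SD · √(r(1 − r)) = 10.80000 · √0.08920 ≈ 10.80000 · 0.29866 ≈ 3.22555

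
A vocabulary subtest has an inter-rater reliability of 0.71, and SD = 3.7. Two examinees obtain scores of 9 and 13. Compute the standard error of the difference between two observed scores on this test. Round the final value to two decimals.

2.82

The standard error of measurement is 3.700·√(1 − 0.710) ≈ 3.700·0.539 ≈ 1.993.
Standard error of the difference = 1.993·√2 ≈ 2.818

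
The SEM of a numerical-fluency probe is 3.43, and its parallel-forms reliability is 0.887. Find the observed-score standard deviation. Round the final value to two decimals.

SD = SEM / √(1 − r) = 3.43 / √0.113 ≈ 3.43 / 0.336 ≈ 10.204

10.20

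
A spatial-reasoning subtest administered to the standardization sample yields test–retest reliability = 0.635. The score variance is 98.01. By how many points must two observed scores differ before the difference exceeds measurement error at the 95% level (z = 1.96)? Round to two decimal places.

16.58

SD = √98.01 = 9.900
SEM = 9.900*√(1 − 0.635) ≈ 5.981
SE_diff = SEM * √2 ≈ 5.981 * 1.414 ≈ 8.459
Minimum reliable difference = 1.96 * SE_diff ≈ 1.96 * 8.459 ≈ 16.579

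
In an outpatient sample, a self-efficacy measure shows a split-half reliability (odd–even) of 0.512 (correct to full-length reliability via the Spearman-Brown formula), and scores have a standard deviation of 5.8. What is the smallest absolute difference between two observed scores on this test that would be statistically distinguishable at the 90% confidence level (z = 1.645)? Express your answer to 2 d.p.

Full-length reliability (Spearman-Brown) = 2(0.512)/(1+0.512) ≃ 0.677
SEM = 5.800·√(1 − 0.677) ≃ 3.295
SE_diff = √2 · SEM ≃ 4.660
Minimum reliable difference = 1.645 · SE_diff ≃ 1.645 · 4.660 ≃ 7.666

7.67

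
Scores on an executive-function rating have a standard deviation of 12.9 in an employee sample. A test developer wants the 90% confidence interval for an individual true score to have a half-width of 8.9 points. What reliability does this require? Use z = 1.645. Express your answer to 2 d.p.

0.82

SEM needed = half-width / z = 8.9/1.645 ≃ 5.4103
Required reliability = 1 − (SEM/SD)² = 1 − 0.1759 ≃ 0.8241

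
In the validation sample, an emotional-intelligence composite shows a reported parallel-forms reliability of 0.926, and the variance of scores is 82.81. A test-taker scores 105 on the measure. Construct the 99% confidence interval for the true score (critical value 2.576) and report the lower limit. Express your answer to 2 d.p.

SD = √82.81 = 9.100
SEM = 9.100×√(1 − 0.926) ≈ 2.475
Half-width = 2.576×2.475 ≈ 6.377
Lower limit = 105 − 6.377 ≈ 98.623

98.62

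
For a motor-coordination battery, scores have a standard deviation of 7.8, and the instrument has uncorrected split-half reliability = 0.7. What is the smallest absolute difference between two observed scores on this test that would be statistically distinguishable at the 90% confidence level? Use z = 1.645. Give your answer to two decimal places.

Full-length reliability (Spearman-Brown) = 2(0.7)/(1+0.7) ≈ 0.8235
SEM = 7.8000×√(1 − 0.8235) ≈ 3.2767
Standard error of the difference = 3.2767·√2 ≈ 4.6339
Smallest detectable difference = 1.645×4.6339 ≈ 7.6227

7.62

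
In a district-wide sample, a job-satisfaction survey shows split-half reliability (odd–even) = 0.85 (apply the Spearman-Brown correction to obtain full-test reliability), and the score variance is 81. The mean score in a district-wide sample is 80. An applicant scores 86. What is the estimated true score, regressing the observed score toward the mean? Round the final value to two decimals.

r_full = 2·0.85 / (1 + 0.85) ≈ 0.919
T̂ = r·X + (1 − r)·M = 0.919×86 + 0.081×80 ≈ 79.027 + 6.486 ≈ 85.514

85.51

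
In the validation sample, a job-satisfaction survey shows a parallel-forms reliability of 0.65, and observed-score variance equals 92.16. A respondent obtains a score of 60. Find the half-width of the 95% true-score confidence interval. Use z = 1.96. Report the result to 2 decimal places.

11.13

SD = √92.16 = 9.60000
SEM = 9.60000 · √(1 − 0.65000) = 9.60000 · √0.35000 ≈ 9.60000 · 0.59161 ≈ 5.67944
Half-width = 1.96·5.67944 ≈ 11.13170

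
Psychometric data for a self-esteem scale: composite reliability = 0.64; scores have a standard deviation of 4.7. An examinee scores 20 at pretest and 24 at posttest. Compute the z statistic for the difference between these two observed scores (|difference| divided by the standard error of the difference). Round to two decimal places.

1.00

SEM = 4.7000*√(1 − 0.6400) ≈ 2.8200
SE_diff = √2 * SEM ≈ 3.9881
z = 4 / 3.9881 ≈ 1.0030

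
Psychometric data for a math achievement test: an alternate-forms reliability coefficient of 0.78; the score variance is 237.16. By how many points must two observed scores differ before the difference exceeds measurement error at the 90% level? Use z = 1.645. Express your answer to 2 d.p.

16.80

SD = √237.16 = 15.400
The standard error of measurement is 15.400·√(1 − 0.780) ≈ 15.400·0.469 ≈ 7.223.
Standard error of the difference = 7.223·√2 ≈ 10.215
Smallest detectable difference = 1.645·10.215 ≈ 16.804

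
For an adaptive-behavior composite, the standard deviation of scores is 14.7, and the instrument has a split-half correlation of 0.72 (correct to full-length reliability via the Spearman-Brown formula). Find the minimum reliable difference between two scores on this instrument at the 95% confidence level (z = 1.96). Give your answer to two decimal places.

16.44

r_full = 2·0.72 / (1 + 0.72) ≈ 0.8372
SEM = 14.7000*√(1 − 0.8372) ≈ 5.9311
SE_diff = SEM * √2 ≈ 5.9311 * 1.4142 ≈ 8.3878
Smallest detectable difference = 1.96*8.3878 ≈ 16.4401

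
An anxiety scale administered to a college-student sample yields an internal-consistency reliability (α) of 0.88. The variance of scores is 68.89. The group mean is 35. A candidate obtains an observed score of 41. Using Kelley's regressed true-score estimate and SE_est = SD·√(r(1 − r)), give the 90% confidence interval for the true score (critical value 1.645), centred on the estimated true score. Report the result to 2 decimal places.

[35.84, 44.72]

SD = √68.89 = 8.30000
T̂ = 0.88000(41) + 0.12000(35) ≈ 40.28000
SE_est = SD * √(r(1 − r)) = 8.30000 * √0.10560 ≈ 8.30000 * 0.32496 ≈ 2.69718
90% CI: 40.28000 ± 4.43686 ≈ (35.84314, 44.71686)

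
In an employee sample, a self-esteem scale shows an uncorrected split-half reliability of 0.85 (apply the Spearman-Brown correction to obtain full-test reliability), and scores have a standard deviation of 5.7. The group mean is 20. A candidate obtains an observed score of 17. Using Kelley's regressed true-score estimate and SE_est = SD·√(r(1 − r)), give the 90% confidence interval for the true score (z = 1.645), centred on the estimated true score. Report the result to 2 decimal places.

[14.68, 19.80]

r_full = 2·0.85 / (1 + 0.85) ≈ 0.91892
Estimated true score = 0.91892×17 + (1 − 0.91892)×20 ≈ 17.24324
SE_est = SD × √(r(1 − r)) = 5.70000 × √0.07451 ≈ 5.70000 × 0.27296 ≈ 1.55587
CI = 17.24324 ± 1.645 × 1.55587 → [14.68384, 19.80265]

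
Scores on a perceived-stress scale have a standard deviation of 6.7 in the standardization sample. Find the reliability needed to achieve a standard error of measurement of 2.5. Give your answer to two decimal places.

Required reliability = 1 − (SEM/SD)² = 1 − 0.139 ≈ 0.861

0.86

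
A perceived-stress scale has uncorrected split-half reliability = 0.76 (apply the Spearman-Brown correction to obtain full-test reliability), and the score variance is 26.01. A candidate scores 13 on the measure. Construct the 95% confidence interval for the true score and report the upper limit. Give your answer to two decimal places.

16.69

σ = 26.01^(1/2) = 5.1000
r_full = 2·0.76 / (1 + 0.76) ≈ 0.8636
SEM = 5.1000 * √(1 − 0.8636) = 5.1000 * √0.1364 ≈ 5.1000 * 0.3693 ≈ 1.8833
1.96 * SEM ≈ 3.6913
Upper bound: 13 + 3.6913 = 16.6913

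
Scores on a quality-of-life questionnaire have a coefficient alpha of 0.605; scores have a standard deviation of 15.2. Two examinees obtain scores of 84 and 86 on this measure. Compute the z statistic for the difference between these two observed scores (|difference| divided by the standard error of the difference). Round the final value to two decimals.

0.15

The standard error of measurement is 15.20000×√(1 − 0.60500) ≈ 15.20000×0.62849 ≈ 9.55305.
Standard error of the difference = 9.55305·√2 ≈ 13.51006
z = 2 / 13.51006 ≈ 0.14804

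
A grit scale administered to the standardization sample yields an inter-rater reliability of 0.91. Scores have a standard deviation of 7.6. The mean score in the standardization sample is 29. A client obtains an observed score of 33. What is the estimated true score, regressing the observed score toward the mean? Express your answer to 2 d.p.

Estimated true score = 0.910*33 + (1 − 0.910)*29 ≈ 32.640

32.64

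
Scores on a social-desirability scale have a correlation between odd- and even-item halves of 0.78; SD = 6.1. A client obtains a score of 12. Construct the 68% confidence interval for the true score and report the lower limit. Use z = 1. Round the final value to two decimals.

r_full = 2·0.78 / (1 + 0.78) ≈ 0.876
SEM = 6.100 * √(1 − 0.876) = 6.100 * √0.124 ≈ 6.100 * 0.352 ≈ 2.145
Half-width = 1*2.145 ≈ 2.145
Lower bound: 12 − 2.145 = 9.855

9.86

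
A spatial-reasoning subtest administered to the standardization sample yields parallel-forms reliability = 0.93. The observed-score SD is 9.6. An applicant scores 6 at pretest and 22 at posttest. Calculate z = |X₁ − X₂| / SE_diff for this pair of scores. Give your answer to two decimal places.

The standard error of measurement is 9.600×√(1 − 0.930) ≃ 9.600×0.265 ≃ 2.540.
SE_diff = SEM × √2 ≃ 2.540 × 1.414 ≃ 3.592
z = |6 − 22| / 3.592 = 16 / 3.592 ≃ 4.454

4.45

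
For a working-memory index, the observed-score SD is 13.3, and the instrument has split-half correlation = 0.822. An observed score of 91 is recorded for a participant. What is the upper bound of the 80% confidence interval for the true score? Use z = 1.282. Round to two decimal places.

r_full = 2·0.822 / (1 + 0.822) ≃ 0.902
SEM = 13.300 · √(1 − 0.902) = 13.300 · √0.098 ≃ 13.300 · 0.313 ≃ 4.157
Margin = 1.282 · 4.157 ≃ 5.329
Upper limit = 91 + 5.329 ≃ 96.329

96.33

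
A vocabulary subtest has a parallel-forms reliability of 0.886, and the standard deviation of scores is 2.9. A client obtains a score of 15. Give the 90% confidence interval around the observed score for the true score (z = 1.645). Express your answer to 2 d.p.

[13.39, 16.61]

SEM = 2.900 · √(1 − 0.886) = 2.900 · √0.114 ≈ 2.900 · 0.338 ≈ 0.979
1.645 · SEM ≈ 1.611
CI = 15 ± 1.611 → [13.389, 16.611]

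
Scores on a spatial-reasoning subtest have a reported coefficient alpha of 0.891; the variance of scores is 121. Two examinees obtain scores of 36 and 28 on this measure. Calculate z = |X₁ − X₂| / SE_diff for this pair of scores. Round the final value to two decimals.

SD = √121 = 11.0000
SEM = 11.0000 · √(1 − 0.8910) = 11.0000 · √0.1090 ≈ 11.0000 · 0.3302 ≈ 3.6317
SE_diff = SEM · √2 ≈ 3.6317 · 1.4142 ≈ 5.1360
z = |36 − 28| / 5.1360 = 8 / 5.1360 ≈ 1.5576

1.56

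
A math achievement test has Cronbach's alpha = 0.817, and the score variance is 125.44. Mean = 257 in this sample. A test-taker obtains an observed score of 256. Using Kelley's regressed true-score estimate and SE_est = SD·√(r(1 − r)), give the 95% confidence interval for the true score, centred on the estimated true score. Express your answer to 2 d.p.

[247.69, 264.67]

σ = 125.44^(1/2) = 11.2000
T̂ = r·X + (1 − r)·M = 0.8170*256 + 0.1830*257 = 209.1520 + 47.0310 ≈ 256.1830
SE_est = SD * √(r(1 − r)) = 11.2000 * √0.1495 ≈ 11.2000 * 0.3867 ≈ 4.3307
95% CI: 256.1830 ± 8.4881 ≈ (247.6949, 264.6711)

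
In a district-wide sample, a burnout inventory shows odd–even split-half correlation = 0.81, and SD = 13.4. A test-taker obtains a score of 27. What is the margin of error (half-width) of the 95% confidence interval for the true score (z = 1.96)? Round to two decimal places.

Spearman-Brown: r = 2(0.81) / (1 + 0.81) = 1.620 / 1.810 ≈ 0.895
The standard error of measurement is 13.400·√(1 − 0.895) ≈ 13.400·0.324 ≈ 4.342.
1.96 · SEM ≈ 8.509

8.51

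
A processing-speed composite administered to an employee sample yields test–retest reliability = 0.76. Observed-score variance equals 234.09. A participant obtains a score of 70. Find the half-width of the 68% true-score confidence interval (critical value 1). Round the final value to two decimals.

7.50

SD = √234.09 ≈ 15.3000
SEM = 15.3000 * √(1 − 0.7600) = 15.3000 * √0.2400 ≈ 15.3000 * 0.4899 ≈ 7.4954
1 * SEM ≈ 7.4954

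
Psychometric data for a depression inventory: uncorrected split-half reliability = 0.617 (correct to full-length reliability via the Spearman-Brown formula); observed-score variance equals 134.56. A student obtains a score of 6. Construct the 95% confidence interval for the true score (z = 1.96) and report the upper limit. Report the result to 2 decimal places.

17.07

σ = 134.56^(1/2) = 11.6000
Spearman-Brown: r = 2(0.617) / (1 + 0.617) = 1.2340 / 1.6170 ≈ 0.7631
The standard error of measurement is 11.6000×√(1 − 0.7631) ≈ 11.6000×0.4867 ≈ 5.6455.
1.96 × SEM ≈ 11.0652
Upper bound: 6 + 11.0652 = 17.0652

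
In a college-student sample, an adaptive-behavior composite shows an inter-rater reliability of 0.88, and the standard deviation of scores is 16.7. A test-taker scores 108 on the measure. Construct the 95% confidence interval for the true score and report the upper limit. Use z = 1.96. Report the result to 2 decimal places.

119.34

The standard error of measurement is 16.70000·√(1 − 0.88000) ≈ 16.70000·0.34641 ≈ 5.78505.
Half-width = 1.96·5.78505 ≈ 11.33870
Upper limit = 108 + 11.33870 ≈ 119.33870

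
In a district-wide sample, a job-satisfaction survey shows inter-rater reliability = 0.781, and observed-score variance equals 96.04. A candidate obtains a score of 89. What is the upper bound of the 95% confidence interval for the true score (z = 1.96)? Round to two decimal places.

SD = √96.04 ≃ 9.800
SEM = 9.800 × √(1 − 0.781) = 9.800 × √0.219 ≃ 9.800 × 0.468 ≃ 4.586
Margin = 1.96 × 4.586 ≃ 8.989
Upper bound: 89 + 8.989 = 97.989

97.99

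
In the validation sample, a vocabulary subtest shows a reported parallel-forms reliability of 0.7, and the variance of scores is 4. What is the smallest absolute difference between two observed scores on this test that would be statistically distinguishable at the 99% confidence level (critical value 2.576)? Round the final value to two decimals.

σ = 4^(1/2) = 2.00000
SEM = 2.00000 × √(1 − 0.70000) = 2.00000 × √0.30000 ≈ 2.00000 × 0.54772 ≈ 1.09545
Standard error of the difference = 1.09545·√2 ≈ 1.54919
Minimum reliable difference = 2.576 × SE_diff ≈ 2.576 × 1.54919 ≈ 3.99072

3.99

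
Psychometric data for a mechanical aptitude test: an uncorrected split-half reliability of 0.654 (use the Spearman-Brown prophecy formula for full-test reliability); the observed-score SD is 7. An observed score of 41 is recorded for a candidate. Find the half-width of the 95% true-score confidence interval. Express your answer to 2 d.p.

6.28

Spearman-Brown: r = 2(0.654) / (1 + 0.654) = 1.30800 / 1.65400 ≈ 0.79081
SEM = 7.00000 · √(1 − 0.79081) = 7.00000 · √0.20919 ≈ 7.00000 · 0.45737 ≈ 3.20161
Margin = 1.96 · 3.20161 ≈ 6.27515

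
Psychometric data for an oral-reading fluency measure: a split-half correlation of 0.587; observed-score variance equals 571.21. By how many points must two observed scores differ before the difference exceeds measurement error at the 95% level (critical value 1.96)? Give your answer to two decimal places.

σ = 571.21^(1/2) = 23.900
r_full = 2·0.587 / (1 + 0.587) ≃ 0.740
SEM = 23.900 · √(1 − 0.740) = 23.900 · √0.260 ≃ 23.900 · 0.510 ≃ 12.192
SE_diff = √2 · SEM ≃ 17.242
Smallest detectable difference = 1.96·17.242 ≃ 33.795

33.80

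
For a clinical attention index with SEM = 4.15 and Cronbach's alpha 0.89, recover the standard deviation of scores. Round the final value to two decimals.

SD = SEM / √(1 − r) = 4.15 / √0.110 ≈ 4.15 / 0.332 ≈ 12.513

12.51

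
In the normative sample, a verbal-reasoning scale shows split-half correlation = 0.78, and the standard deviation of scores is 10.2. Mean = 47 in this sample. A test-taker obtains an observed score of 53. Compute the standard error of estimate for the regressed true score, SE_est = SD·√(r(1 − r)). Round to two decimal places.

3.36

r_full = 2·0.78 / (1 + 0.78) ≈ 0.876
SE_est = 10.200·√[r(1 − r)] ≈ 3.357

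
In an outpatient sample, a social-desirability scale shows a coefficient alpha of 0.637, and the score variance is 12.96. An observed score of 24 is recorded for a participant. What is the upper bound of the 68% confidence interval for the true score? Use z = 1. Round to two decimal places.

26.17

σ = 12.96^(1/2) = 3.600
SEM = 3.600 * √(1 − 0.637) = 3.600 * √0.363 ≈ 3.600 * 0.602 ≈ 2.169
Margin = 1 * 2.169 ≈ 2.169
Upper limit = 24 + 2.169 ≈ 26.169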